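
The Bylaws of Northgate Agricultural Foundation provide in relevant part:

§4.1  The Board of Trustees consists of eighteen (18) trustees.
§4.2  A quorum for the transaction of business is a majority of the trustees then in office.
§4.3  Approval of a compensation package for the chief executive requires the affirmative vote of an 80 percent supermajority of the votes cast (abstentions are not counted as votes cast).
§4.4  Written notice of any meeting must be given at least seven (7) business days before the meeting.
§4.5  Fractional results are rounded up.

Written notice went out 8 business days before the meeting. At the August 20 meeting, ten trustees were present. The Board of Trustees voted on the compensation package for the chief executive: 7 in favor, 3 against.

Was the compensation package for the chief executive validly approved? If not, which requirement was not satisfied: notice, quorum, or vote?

Invalid — vote requirement not satisfied.

Notice: 8 business days given; 7 required (8 ≥ 7). Satisfied.
Quorum: 10 present; quorum is 10. Satisfied.
Vote: the compensation package for the chief executive requires four-fifths of the votes cast (10). 4/5 of 10 = 8, so 8 affirmative votes are needed; 7 voted in favor. Not satisfied.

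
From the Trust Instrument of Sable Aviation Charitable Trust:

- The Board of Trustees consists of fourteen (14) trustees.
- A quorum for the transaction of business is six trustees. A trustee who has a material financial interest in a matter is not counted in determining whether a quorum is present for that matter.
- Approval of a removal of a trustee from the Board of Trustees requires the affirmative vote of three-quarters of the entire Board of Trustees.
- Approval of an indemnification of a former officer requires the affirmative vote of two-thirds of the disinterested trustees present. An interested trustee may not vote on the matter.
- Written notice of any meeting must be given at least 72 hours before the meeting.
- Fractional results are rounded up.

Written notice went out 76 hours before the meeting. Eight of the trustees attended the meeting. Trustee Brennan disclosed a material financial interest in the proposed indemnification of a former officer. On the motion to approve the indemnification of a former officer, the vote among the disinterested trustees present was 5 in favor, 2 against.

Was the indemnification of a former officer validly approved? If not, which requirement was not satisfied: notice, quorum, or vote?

Notice: 76 hours given; 72 required (76 ≥ 72). Satisfied.
Quorum: 8 present, but the 1 interested trustee does not count, leaving 7. Quorum is 6. Satisfied.
Vote: the indemnification of a former officer requires two-thirds of the disinterested trustees present (8 − 1 = 7). 2/3 of 7 = 4.67, rounded up to 5, so 5 affirmative votes are needed; 5 voted in favor. Satisfied.

Valid — all requirements satisfied.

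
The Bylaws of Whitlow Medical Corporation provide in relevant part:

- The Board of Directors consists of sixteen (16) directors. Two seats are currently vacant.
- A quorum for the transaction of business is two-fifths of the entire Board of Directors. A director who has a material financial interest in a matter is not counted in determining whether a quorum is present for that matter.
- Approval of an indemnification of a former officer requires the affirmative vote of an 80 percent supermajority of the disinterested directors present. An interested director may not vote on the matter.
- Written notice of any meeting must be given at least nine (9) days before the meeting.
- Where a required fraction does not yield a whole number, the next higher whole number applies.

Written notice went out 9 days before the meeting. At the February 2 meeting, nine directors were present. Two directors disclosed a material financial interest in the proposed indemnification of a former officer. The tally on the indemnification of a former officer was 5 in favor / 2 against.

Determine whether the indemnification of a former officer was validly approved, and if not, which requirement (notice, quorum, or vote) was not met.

Notice: 9 days given; 9 required (9 ≥ 9). Satisfied.
Quorum: 9 present, but the 2 interested directors do not count, leaving 7. Quorum is 7. Satisfied.
Vote: the indemnification of a former officer requires four-fifths of the disinterested directors present (9 − 2 = 7). 4/5 of 7 = 5.60, rounded up to 6, so 6 affirmative votes are needed; 5 voted in favor. Not satisfied.

Invalid — vote requirement not satisfied.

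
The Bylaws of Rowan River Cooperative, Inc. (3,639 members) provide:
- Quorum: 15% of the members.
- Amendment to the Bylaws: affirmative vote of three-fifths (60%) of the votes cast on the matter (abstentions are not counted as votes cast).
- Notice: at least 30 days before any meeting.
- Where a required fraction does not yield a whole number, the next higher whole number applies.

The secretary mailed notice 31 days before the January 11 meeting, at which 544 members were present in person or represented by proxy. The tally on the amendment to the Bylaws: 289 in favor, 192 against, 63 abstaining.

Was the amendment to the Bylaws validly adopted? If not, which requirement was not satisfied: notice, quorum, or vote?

Notice: 31 days given; 30 required. Satisfied.
Quorum: 15% of 3,639 = 545.85, rounded up to 546; 544 present. Not satisfied.
Vote: requires three-fifths of the votes cast (544 − 63 abstaining = 481); 3/5 of 481 = 288.60, rounded up to 289, so 289 needed; 289 in favor. Satisfied.

Invalid — quorum requirement not satisfied.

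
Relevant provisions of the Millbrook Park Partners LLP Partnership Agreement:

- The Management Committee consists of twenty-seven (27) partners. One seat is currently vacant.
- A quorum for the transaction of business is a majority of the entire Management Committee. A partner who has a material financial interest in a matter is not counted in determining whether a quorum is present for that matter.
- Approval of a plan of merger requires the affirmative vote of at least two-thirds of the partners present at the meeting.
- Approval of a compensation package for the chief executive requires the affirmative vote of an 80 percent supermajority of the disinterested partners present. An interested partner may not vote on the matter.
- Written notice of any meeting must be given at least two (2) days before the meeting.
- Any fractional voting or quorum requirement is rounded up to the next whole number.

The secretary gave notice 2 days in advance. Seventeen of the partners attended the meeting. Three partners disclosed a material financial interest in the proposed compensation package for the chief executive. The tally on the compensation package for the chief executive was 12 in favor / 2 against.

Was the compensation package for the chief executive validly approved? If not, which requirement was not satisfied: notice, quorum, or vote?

Valid — all requirements satisfied.

Notice: 2 days given; 2 required (2 ≥ 2). Satisfied.
Quorum: 17 present, but the 3 interested partners do not count, leaving 14. Quorum is 14. Satisfied.
Vote: the compensation package for the chief executive requires four-fifths of the disinterested partners present (17 − 3 = 14). 4/5 of 14 = 11.20, rounded up to 12, so 12 affirmative votes are needed; 12 voted in favor. Satisfied.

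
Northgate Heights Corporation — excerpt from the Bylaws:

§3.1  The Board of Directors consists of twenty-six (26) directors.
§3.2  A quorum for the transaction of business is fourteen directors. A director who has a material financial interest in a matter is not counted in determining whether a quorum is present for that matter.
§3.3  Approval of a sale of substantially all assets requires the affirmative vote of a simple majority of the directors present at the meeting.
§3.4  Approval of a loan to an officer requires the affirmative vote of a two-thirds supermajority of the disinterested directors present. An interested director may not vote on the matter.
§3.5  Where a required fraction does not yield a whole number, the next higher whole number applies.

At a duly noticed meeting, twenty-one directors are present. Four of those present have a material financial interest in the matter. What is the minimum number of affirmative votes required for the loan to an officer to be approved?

12

The loan to an officer requires two-thirds of the disinterested directors present (21 − 4 = 17).
2/3 of 17 = 11.33, rounded up to 12.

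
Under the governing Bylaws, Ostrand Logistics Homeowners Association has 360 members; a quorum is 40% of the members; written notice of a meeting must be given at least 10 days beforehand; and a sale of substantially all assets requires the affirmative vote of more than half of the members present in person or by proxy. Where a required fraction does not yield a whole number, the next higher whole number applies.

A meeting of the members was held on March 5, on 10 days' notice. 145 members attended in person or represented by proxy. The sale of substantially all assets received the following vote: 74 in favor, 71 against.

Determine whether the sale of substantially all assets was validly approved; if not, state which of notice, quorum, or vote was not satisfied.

Valid — all requirements satisfied.

Notice: 10 days given; 10 required. Satisfied.
Quorum: 40% of 360 = 144; 145 present. Satisfied.
Vote: requires a majority of those present (145); a majority of 145 is 73, so 73 needed; 74 in favor. Satisfied.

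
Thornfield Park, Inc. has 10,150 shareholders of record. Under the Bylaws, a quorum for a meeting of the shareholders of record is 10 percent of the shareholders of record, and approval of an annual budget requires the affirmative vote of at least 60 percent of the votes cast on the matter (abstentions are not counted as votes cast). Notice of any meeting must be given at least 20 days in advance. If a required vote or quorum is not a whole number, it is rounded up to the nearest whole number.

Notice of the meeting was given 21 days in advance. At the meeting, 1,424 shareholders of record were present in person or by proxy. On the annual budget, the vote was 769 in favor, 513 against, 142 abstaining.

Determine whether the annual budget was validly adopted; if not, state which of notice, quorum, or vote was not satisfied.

Invalid — vote requirement not satisfied.

Notice: 21 days given; 20 required. Satisfied.
Quorum: 10% of 10,150 = 1,015; 1,424 present. Satisfied.
Vote: requires three-fifths of the votes cast (1,424 − 142 abstaining = 1,282); 3/5 of 1282 = 769.20, rounded up to 770, so 770 needed; 769 in favor. Not satisfied.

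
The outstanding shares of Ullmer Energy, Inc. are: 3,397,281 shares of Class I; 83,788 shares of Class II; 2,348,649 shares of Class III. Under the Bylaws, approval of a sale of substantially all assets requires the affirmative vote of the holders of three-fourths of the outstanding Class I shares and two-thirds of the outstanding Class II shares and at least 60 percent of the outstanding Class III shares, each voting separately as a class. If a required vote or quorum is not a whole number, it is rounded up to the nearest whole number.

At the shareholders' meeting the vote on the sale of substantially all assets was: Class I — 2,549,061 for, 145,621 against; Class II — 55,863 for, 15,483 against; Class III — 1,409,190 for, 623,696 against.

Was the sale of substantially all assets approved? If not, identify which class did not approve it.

Approved — every class gave the required vote.

Class I: 3/4 of 3397281 = 2547960.75, rounded up to 2547961; 2,547,961 required, 2,549,061 in favor — approved.
Class II: 2/3 of 83788 = 55858.67, rounded up to 55859; 55,859 required, 55,863 in favor — approved.
Class III: 3/5 of 2348649 = 1409189.40, rounded up to 1409190; 1,409,190 required, 1,409,190 in favor — approved.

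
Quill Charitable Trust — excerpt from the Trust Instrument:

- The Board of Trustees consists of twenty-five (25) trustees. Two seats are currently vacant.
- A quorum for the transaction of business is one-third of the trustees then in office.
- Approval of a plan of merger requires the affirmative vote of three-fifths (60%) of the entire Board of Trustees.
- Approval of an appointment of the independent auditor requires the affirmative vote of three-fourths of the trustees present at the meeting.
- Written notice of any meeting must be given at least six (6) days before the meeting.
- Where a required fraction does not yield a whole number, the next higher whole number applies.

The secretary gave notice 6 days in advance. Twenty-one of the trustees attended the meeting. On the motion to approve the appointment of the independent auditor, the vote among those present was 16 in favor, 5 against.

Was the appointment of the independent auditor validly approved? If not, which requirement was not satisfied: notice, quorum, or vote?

Valid — all requirements satisfied.

Notice: 6 days given; 6 required (6 ≥ 6). Satisfied.
Quorum: 21 present; quorum is 8. Satisfied.
Vote: the appointment of the independent auditor requires three-fourths of the trustees present (21). 3/4 of 21 = 15.75, rounded up to 16, so 16 affirmative votes are needed; 16 voted in favor. Satisfied.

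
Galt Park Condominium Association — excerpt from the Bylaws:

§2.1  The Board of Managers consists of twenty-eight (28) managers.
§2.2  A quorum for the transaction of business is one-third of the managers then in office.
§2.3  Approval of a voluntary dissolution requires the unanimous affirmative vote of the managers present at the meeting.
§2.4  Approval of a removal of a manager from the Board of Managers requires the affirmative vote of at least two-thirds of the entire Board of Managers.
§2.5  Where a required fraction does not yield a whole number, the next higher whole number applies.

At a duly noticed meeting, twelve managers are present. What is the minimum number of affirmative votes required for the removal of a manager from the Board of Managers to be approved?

The removal of a manager from the Board of Managers requires two-thirds of the entire Board of Managers (28).
2/3 of 28 = 18.67, rounded up to 19.
(Only 12 can vote, so the removal of a manager from the Board of Managers cannot pass at this meeting, but the required vote is still 19.)

19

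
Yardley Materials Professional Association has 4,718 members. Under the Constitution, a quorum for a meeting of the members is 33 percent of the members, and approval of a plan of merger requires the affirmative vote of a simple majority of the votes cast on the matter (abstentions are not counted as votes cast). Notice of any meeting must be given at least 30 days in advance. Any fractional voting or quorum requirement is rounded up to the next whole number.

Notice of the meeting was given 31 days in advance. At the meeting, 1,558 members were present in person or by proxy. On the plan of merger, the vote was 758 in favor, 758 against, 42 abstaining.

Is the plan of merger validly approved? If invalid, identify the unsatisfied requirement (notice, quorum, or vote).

Notice: 31 days given; 30 required. Satisfied.
Quorum: 33% of 4,718 = 1,556.94, rounded up to 1,557; 1,558 present. Satisfied.
Vote: requires a majority of the votes cast (1,558 − 42 abstaining = 1,516); a majority of 1516 is 759, so 759 needed; 758 in favor. Not satisfied.

Invalid — vote requirement not satisfied.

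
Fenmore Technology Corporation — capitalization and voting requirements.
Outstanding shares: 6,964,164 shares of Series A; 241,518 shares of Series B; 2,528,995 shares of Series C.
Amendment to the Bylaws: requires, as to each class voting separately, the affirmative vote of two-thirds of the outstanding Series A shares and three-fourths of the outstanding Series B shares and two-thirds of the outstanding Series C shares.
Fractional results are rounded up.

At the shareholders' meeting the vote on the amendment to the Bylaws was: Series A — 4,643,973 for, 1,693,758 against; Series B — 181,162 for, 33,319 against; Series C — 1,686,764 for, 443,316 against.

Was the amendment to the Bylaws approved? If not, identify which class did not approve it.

Approved — every class gave the required vote.

Series A: 2/3 of 6964164 = 4642776; 4,642,776 required, 4,643,973 in favor — approved.
Series B: 3/4 of 241518 = 181138.50, rounded up to 181139; 181,139 required, 181,162 in favor — approved.
Series C: 2/3 of 2528995 = 1685996.67, rounded up to 1685997; 1,685,997 required, 1,686,764 in favor — approved.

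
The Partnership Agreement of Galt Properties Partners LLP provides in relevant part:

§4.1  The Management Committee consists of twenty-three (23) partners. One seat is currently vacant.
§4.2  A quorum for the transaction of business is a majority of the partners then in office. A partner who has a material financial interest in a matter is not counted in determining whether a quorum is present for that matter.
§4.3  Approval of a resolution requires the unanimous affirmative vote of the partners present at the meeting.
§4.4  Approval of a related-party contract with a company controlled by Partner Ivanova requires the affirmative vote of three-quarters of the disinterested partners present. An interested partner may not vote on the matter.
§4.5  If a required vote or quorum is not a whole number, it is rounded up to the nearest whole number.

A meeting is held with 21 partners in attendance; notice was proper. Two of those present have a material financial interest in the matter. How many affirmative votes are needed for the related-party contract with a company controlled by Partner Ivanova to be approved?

The related-party contract with a company controlled by Partner Ivanova requires three-fourths of the disinterested partners present (21 − 2 = 19).
3/4 of 19 = 14.25, rounded up to 15.

15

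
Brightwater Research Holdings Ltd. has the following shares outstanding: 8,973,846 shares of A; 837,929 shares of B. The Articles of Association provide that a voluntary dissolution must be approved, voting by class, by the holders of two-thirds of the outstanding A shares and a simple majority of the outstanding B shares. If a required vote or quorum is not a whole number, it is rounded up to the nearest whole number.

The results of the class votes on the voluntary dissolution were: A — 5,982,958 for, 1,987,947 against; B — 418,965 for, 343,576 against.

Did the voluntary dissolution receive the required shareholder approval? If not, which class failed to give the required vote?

Approved — every class gave the required vote.

A: 2/3 of 8973846 = 5982564; 5,982,564 required, 5,982,958 in favor — approved.
B: a majority of 837929 is 418965; 418,965 required, 418,965 in favor — approved.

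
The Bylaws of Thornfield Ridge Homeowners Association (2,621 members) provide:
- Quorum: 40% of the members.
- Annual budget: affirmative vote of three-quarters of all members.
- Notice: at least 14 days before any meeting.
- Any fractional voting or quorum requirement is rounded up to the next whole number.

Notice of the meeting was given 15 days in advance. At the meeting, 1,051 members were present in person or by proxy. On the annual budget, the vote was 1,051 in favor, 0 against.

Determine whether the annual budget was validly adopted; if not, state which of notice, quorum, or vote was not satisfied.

Notice: 15 days given; 14 required. Satisfied.
Quorum: 40% of 2,621 = 1,048.40, rounded up to 1,049; 1,051 present. Satisfied.
Vote: requires three-fourths of all members (2,621); 3/4 of 2621 = 1965.75, rounded up to 1966, so 1,966 needed; 1,051 in favor. Not satisfied.

Invalid — vote requirement not satisfied.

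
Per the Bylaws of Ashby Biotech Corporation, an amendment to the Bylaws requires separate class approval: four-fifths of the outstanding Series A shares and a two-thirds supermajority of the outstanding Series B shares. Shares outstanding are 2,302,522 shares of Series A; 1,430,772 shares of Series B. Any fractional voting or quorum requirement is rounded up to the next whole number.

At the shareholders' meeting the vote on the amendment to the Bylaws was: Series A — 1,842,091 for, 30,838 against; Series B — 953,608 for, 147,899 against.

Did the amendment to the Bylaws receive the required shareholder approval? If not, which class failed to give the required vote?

Series A: 4/5 of 2302522 = 1842017.60, rounded up to 1842018; 1,842,018 required, 1,842,091 in favor — approved.
Series B: 2/3 of 1430772 = 953848; 953,848 required, 953,608 in favor — not approved.

Not approved — the Series B shares did not give the required vote.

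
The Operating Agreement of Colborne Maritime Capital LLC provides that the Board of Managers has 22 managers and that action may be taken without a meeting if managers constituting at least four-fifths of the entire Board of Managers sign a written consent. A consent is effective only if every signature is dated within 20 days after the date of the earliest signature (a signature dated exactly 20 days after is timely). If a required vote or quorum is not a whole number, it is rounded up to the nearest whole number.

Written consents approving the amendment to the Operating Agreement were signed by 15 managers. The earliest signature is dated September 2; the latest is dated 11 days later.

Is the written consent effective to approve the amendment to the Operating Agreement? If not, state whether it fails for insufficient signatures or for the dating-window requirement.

Not effective — insufficient signatures.

Signatures required: at least four-fifths of 22 — 4/5 of 22 = 17.60, rounded up to 18, so 18 needed; 15 signed. Insufficient.
Dating window: the latest signature is 11 days after the earliest; the limit is 20 days. Within the window.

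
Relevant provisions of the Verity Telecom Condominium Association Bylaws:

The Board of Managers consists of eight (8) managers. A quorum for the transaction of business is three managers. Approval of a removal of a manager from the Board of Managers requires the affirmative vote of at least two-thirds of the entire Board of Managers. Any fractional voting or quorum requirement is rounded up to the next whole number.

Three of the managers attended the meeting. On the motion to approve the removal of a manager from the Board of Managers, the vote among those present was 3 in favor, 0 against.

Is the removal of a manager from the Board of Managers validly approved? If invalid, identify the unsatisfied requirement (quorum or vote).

Invalid — vote requirement not satisfied.

Quorum: 3 present; quorum is 3. Satisfied.
Vote: the removal of a manager from the Board of Managers requires two-thirds of the entire Board of Managers (8). 2/3 of 8 = 5.33, rounded up to 6, so 6 affirmative votes are needed; 3 voted in favor. Not satisfied.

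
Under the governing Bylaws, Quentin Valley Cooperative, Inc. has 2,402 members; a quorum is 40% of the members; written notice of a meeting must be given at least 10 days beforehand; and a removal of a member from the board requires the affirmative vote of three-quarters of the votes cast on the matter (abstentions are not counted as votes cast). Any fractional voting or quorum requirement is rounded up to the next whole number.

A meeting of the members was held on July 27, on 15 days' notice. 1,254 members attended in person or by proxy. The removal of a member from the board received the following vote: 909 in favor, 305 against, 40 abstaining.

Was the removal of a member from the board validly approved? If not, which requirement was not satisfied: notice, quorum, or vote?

Invalid — vote requirement not satisfied.

Notice: 15 days given; 10 required. Satisfied.
Quorum: 40% of 2,402 = 960.80, rounded up to 961; 1,254 present. Satisfied.
Vote: requires three-fourths of the votes cast (1,254 − 40 abstaining = 1,214); 3/4 of 1214 = 910.50, rounded up to 911, so 911 needed; 909 in favor. Not satisfied.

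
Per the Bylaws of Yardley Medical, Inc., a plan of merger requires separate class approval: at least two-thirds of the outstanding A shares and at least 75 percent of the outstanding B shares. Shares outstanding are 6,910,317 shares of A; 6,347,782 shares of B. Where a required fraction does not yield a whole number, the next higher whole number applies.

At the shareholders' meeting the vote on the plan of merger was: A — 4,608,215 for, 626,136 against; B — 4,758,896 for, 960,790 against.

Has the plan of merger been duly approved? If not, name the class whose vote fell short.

Not approved — the B shares did not give the required vote.

A: 2/3 of 6910317 = 4606878; 4,606,878 required, 4,608,215 in favor — approved.
B: 3/4 of 6347782 = 4760836.50, rounded up to 4760837; 4,760,837 required, 4,758,896 in favor — not approved.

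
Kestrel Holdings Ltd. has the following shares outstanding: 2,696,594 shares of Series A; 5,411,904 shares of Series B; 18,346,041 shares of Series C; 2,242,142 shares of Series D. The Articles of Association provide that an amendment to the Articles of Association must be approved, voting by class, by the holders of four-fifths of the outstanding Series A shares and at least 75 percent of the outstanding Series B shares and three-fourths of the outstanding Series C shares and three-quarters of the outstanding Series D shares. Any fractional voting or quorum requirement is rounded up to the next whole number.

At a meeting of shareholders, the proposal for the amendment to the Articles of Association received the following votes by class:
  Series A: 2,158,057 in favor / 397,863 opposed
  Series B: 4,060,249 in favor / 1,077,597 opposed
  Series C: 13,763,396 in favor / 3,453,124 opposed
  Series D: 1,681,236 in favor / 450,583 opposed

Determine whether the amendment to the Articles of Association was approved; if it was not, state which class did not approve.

Series A: 4/5 of 2696594 = 2157275.20, rounded up to 2157276; 2,157,276 required, 2,158,057 in favor — approved.
Series B: 3/4 of 5411904 = 4058928; 4,058,928 required, 4,060,249 in favor — approved.
Series C: 3/4 of 18346041 = 13759530.75, rounded up to 13759531; 13,759,531 required, 13,763,396 in favor — approved.
Series D: 3/4 of 2242142 = 1681606.50, rounded up to 1681607; 1,681,607 required, 1,681,236 in favor — not approved.

Not approved — the Series D shares did not give the required vote.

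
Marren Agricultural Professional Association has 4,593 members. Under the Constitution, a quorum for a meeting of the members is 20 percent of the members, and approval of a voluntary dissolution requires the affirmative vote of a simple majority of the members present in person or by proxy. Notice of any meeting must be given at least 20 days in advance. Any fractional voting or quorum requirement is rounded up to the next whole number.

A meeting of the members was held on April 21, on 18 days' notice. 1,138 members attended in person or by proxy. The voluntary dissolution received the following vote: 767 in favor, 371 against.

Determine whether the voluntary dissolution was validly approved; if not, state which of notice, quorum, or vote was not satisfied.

Notice: 18 days given; 20 required. Not satisfied.
Quorum: 20% of 4,593 = 918.60, rounded up to 919; 1,138 present. Satisfied.
Vote: requires a majority of those present (1,138); a majority of 1138 is 570, so 570 needed; 767 in favor. Satisfied.

Invalid — notice requirement not satisfied.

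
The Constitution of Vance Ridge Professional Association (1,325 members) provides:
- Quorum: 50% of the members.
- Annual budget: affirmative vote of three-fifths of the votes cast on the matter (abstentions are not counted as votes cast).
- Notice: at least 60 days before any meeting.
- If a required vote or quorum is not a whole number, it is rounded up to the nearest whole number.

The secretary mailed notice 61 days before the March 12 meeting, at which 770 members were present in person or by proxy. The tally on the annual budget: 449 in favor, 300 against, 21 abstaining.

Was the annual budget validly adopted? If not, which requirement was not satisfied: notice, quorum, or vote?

Invalid — vote requirement not satisfied.

Notice: 61 days given; 60 required. Satisfied.
Quorum: 50% of 1,325 = 662.50, rounded up to 663; 770 present. Satisfied.
Vote: requires three-fifths of the votes cast (770 − 21 abstaining = 749); 3/5 of 749 = 449.40, rounded up to 450, so 450 needed; 449 in favor. Not satisfied.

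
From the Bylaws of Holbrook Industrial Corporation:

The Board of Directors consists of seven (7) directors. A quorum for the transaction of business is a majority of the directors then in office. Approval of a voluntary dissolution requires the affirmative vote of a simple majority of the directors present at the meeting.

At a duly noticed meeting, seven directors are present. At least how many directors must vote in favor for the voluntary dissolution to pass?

The voluntary dissolution requires a majority of the directors present (7).
A majority of 7 is 4.

4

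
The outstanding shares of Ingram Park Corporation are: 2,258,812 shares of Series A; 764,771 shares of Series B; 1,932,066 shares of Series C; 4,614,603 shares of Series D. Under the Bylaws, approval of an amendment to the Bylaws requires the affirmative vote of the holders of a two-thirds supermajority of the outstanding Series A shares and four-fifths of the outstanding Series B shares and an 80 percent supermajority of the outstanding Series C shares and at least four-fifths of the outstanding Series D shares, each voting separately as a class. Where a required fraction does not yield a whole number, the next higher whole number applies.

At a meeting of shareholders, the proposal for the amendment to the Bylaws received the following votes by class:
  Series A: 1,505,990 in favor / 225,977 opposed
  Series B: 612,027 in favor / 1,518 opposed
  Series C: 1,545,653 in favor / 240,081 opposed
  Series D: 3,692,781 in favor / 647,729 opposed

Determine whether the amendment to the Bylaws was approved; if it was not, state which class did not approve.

Series A: 2/3 of 2258812 = 1505874.67, rounded up to 1505875; 1,505,875 required, 1,505,990 in favor — approved.
Series B: 4/5 of 764771 = 611816.80, rounded up to 611817; 611,817 required, 612,027 in favor — approved.
Series C: 4/5 of 1932066 = 1545652.80, rounded up to 1545653; 1,545,653 required, 1,545,653 in favor — approved.
Series D: 4/5 of 4614603 = 3691682.40, rounded up to 3691683; 3,691,683 required, 3,692,781 in favor — approved.

Approved — every class gave the required vote.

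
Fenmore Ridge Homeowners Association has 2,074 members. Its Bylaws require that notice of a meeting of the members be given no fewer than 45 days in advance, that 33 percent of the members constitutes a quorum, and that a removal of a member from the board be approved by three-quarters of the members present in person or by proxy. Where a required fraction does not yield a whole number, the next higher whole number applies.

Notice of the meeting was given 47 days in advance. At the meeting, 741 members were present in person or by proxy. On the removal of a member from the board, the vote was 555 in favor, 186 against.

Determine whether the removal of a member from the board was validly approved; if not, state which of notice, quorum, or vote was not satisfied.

Invalid — vote requirement not satisfied.

Notice: 47 days given; 45 required. Satisfied.
Quorum: 33% of 2,074 = 684.42, rounded up to 685; 741 present. Satisfied.
Vote: requires three-fourths of those present (741); 3/4 of 741 = 555.75, rounded up to 556, so 556 needed; 555 in favor. Not satisfied.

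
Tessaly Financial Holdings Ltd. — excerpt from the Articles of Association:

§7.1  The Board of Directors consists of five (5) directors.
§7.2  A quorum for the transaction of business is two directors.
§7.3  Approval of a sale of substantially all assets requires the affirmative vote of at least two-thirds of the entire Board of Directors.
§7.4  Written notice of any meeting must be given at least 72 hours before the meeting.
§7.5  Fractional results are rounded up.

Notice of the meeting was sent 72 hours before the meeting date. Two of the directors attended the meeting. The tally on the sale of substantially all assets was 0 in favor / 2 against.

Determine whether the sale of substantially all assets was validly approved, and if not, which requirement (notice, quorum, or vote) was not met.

Notice: 72 hours given; 72 required (72 ≥ 72). Satisfied.
Quorum: 2 present; quorum is 2. Satisfied.
Vote: the sale of substantially all assets requires two-thirds of the entire Board of Directors (5). 2/3 of 5 = 3.33, rounded up to 4, so 4 affirmative votes are needed; 0 voted in favor. Not satisfied.

Invalid — vote requirement not satisfied.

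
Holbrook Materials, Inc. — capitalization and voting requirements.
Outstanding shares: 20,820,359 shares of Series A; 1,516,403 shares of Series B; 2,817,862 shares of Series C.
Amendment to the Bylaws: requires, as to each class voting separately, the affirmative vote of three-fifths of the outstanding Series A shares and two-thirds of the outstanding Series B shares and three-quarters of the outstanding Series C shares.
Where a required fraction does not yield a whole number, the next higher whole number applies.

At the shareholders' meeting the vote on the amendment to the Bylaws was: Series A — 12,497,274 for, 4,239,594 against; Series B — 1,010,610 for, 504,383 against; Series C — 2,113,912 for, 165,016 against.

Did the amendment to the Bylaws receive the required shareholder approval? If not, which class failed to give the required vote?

Not approved — the Series B shares did not give the required vote.

Series A: 3/5 of 20820359 = 12492215.40, rounded up to 12492216; 12,492,216 required, 12,497,274 in favor — approved.
Series B: 2/3 of 1516403 = 1010935.33, rounded up to 1010936; 1,010,936 required, 1,010,610 in favor — not approved.
Series C: 3/4 of 2817862 = 2113396.50, rounded up to 2113397; 2,113,397 required, 2,113,912 in favor — approved.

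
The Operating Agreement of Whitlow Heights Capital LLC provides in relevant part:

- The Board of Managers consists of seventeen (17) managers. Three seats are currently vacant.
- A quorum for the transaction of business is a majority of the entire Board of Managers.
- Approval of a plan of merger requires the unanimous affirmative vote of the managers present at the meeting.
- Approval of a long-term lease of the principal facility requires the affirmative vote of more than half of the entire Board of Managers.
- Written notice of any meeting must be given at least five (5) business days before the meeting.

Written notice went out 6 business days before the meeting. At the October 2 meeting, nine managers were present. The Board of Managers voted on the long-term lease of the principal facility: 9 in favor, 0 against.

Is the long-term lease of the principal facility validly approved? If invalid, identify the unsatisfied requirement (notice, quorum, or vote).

Valid — all requirements satisfied.

Notice: 6 business days given; 5 required (6 ≥ 5). Satisfied.
Quorum: 9 present; quorum is 9. Satisfied.
Vote: the long-term lease of the principal facility requires a majority of the entire Board of Managers (17). A majority of 17 is 9, so 9 affirmative votes are needed; 9 voted in favor. Satisfied.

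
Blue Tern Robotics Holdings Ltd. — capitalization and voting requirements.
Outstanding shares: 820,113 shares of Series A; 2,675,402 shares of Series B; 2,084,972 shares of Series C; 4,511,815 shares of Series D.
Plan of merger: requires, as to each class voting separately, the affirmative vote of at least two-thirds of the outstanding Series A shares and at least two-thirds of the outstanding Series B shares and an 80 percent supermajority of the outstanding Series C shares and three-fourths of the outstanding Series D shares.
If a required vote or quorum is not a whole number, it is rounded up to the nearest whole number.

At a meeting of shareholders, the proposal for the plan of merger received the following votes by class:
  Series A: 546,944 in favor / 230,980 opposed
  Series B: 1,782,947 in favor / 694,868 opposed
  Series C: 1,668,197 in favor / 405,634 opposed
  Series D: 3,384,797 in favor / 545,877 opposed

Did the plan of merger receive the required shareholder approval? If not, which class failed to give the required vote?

Not approved — the Series B shares did not give the required vote.

Series A: 2/3 of 820113 = 546742; 546,742 required, 546,944 in favor — approved.
Series B: 2/3 of 2675402 = 1783601.33, rounded up to 1783602; 1,783,602 required, 1,782,947 in favor — not approved.
Series C: 4/5 of 2084972 = 1667977.60, rounded up to 1667978; 1,667,978 required, 1,668,197 in favor — approved.
Series D: 3/4 of 4511815 = 3383861.25, rounded up to 3383862; 3,383,862 required, 3,384,797 in favor — approved.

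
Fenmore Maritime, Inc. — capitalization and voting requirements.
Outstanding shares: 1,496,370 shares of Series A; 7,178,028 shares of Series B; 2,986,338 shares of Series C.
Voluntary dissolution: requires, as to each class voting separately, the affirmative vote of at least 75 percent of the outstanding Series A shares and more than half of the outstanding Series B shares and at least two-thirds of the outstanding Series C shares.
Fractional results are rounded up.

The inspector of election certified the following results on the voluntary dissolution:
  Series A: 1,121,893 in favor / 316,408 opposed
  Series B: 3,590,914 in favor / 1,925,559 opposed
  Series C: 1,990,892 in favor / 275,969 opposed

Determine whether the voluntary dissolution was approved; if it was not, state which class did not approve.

Series A: 3/4 of 1496370 = 1122277.50, rounded up to 1122278; 1,122,278 required, 1,121,893 in favor — not approved.
Series B: a majority of 7178028 is 3589015; 3,589,015 required, 3,590,914 in favor — approved.
Series C: 2/3 of 2986338 = 1990892; 1,990,892 required, 1,990,892 in favor — approved.

Not approved — the Series A shares did not give the required vote.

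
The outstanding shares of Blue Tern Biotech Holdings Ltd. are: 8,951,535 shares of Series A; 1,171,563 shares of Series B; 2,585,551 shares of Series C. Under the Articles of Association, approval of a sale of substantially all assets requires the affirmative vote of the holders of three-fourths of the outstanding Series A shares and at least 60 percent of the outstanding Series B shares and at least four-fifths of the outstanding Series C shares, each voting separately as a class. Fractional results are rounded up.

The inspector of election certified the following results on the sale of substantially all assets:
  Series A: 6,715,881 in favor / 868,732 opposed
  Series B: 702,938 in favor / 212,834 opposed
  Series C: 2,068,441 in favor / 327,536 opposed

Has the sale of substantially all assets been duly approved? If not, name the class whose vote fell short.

Approved — every class gave the required vote.

Series A: 3/4 of 8951535 = 6713651.25, rounded up to 6713652; 6,713,652 required, 6,715,881 in favor — approved.
Series B: 3/5 of 1171563 = 702937.80, rounded up to 702938; 702,938 required, 702,938 in favor — approved.
Series C: 4/5 of 2585551 = 2068440.80, rounded up to 2068441; 2,068,441 required, 2,068,441 in favor — approved.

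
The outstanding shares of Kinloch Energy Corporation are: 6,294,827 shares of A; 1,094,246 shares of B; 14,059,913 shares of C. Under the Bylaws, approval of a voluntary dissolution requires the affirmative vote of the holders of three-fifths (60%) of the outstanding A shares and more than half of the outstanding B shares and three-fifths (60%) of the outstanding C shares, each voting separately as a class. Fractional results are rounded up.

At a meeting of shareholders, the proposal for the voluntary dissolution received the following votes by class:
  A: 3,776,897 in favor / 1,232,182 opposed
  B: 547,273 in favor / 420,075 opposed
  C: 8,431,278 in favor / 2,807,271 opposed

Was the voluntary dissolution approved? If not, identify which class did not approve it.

Not approved — the C shares did not give the required vote.

A: 3/5 of 6294827 = 3776896.20, rounded up to 3776897; 3,776,897 required, 3,776,897 in favor — approved.
B: a majority of 1094246 is 547124; 547,124 required, 547,273 in favor — approved.
C: 3/5 of 14059913 = 8435947.80, rounded up to 8435948; 8,435,948 required, 8,431,278 in favor — not approved.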